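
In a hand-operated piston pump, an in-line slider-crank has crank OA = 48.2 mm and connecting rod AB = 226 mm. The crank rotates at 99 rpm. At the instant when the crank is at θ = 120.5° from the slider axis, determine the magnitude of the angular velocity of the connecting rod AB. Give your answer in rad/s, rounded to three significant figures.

ω = 10.37 rad/s (converted from 99 rpm).
The rod makes angle φ with the slider axis where L sinφ = r sinθ; differentiating, L cosφ·φ̇ = r ω cosθ.
L cosφ = √(L² − r² sin²θ) = 0.22215 m.
|ω_rod| = r ω |cosθ| / √(L² − r² sin²θ) = 0.0482·10.37·0.50754/0.22215 = 1.1416 rad/s.

1.14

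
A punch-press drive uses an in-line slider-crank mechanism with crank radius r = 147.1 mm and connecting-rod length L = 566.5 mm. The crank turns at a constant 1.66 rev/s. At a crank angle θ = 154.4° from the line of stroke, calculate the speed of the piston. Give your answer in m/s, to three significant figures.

0.507

ω = 2π·1.66 = 10.43 rad/s
For an in-line slider-crank, x = r cosθ + √(L² − r² sin²θ), so v = −rω sinθ·[1 + r cosθ/√(L² − r² sin²θ)].
With r = 0.1471 m, L = 0.5665 m, θ = 154.4°: √(L² − r² sin²θ) = 0.56292 m.
v = −0.1471·10.43·0.43209·[1 + 0.1471·-0.90183/0.56292] = -0.50671 m/s.
|v| = 0.50671 m/s.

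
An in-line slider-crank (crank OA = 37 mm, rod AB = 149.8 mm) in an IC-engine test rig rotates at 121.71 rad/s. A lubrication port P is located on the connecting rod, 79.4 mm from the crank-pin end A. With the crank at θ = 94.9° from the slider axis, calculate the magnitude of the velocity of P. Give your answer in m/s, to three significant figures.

ω = 121.7 rad/s.  Crank-pin speed |V_A| = rω = 4.5033 m/s, perpendicular to OA.
Rod angle: sinφ = −(r/L) sinθ ⇒ φ = -14.246°; ω_rod = −rω cosθ/√(L²−r²sin²θ) = +2.6493 rad/s.
V_P = V_A + ω_rod × AP, with AP = 0.0794 m along the rod.
Components: V_Px = −rω sinθ − a·ω_rod·sinφ = -4.435 m/s;  V_Py = rω cosθ + a·ω_rod·cosφ = -0.18077 m/s.
|V_P| = √(V_Px² + V_Py²) = 4.4387 m/s.

4.44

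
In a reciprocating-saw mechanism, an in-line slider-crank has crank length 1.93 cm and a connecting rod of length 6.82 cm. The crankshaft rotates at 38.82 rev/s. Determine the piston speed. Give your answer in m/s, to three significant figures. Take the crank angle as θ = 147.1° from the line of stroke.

ω = 2π·38.8 = 243.9 rad/s
For an in-line slider-crank, x = r cosθ + √(L² − r² sin²θ), so v = −rω sinθ·[1 + r cosθ/√(L² − r² sin²θ)].
With r = 0.0193 m, L = 0.0682 m, θ = 147.1°: √(L² − r² sin²θ) = 0.067389 m.
v = −0.0193·243.9·0.54317·[1 + 0.0193·-0.83962/0.067389] = -1.9421 m/s.
|v| = 1.9421 m/s.

1.94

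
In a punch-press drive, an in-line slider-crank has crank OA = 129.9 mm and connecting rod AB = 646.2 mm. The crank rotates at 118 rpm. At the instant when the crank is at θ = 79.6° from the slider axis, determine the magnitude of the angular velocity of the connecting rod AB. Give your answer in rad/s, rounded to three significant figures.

ω = 12.36 rad/s (converted from 118 rpm).
The rod makes angle φ with the slider axis where L sinφ = r sinθ; differentiating, L cosφ·φ̇ = r ω cosθ.
L cosφ = √(L² − r² sin²θ) = 0.63344 m.
|ω_rod| = r ω |cosθ| / √(L² − r² sin²θ) = 0.1299·12.36·0.18052/0.63344 = 0.45744 rad/s.

0.457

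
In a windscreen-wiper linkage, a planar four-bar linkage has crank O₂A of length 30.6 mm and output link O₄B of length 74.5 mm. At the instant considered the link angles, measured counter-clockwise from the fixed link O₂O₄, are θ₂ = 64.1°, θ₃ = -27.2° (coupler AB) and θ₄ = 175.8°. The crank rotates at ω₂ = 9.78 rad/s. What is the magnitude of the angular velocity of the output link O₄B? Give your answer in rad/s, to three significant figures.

ω₂ = 9.78 rad/s
Differentiating the loop-closure r₂e^{iθ₂}+r₃e^{iθ₃}=r₁+r₄e^{iθ₄} gives r₂ω₂e^{iθ₂}+r₃ω₃e^{iθ₃}=r₄ω₄e^{iθ₄}.
Eliminating the other unknown: ω₄ = r₂ω₂ sin(θ₂−θ₃) / [r₄ sin(θ₄−θ₃)].
Numerator sine = +0.99974; denominator sine = -0.39073.
Result = 0.0306·9.78·(+0.99974) / (0.0745·(-0.39073)) = -10.278 rad/s; magnitude 10.278 rad/s.

10.3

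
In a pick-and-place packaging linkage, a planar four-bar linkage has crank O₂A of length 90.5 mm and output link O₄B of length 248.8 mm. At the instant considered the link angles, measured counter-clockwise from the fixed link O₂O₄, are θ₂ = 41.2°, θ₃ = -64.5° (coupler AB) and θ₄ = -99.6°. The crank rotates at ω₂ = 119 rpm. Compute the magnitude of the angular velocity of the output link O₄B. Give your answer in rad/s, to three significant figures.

7.59

ω₂ = 12.46 rad/s (from 119 rpm).
Differentiating the loop-closure r₂e^{iθ₂}+r₃e^{iθ₃}=r₁+r₄e^{iθ₄} gives r₂ω₂e^{iθ₂}+r₃ω₃e^{iθ₃}=r₄ω₄e^{iθ₄}.
Eliminating the other unknown: ω₄ = r₂ω₂ sin(θ₂−θ₃) / [r₄ sin(θ₄−θ₃)].
Numerator sine = +0.96269; denominator sine = -0.57501.
Result = 0.0905·12.46·(+0.96269) / (0.2488·(-0.57501)) = -7.5891 rad/s; magnitude 7.5891 rad/s.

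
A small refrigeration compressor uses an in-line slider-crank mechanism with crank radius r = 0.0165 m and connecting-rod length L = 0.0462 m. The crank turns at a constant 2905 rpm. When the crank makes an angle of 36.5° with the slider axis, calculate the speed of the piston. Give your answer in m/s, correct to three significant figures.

3.86

ω = 2π·2905/60 = 304.2 rad/s
For an in-line slider-crank, x = r cosθ + √(L² − r² sin²θ), so v = −rω sinθ·[1 + r cosθ/√(L² − r² sin²θ)].
With r = 0.0165 m, L = 0.0462 m, θ = 36.5°: √(L² − r² sin²θ) = 0.045145 m.
v = −0.0165·304.2·0.59482·[1 + 0.0165·0.80386/0.045145] = -3.8629 m/s.
|v| = 3.8629 m/s.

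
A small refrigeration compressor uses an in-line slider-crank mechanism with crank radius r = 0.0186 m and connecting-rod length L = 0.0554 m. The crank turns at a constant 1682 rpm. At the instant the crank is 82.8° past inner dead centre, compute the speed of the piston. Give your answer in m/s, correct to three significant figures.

3.40

ω = 2π·1682/60 = 176.1 rad/s
For an in-line slider-crank, x = r cosθ + √(L² − r² sin²θ), so v = −rω sinθ·[1 + r cosθ/√(L² − r² sin²θ)].
With r = 0.0186 m, L = 0.0554 m, θ = 82.8°: √(L² − r² sin²θ) = 0.052236 m.
v = −0.0186·176.1·0.99211·[1 + 0.0186·0.12533/0.052236] = -3.3954 m/s.
|v| = 3.3954 m/s.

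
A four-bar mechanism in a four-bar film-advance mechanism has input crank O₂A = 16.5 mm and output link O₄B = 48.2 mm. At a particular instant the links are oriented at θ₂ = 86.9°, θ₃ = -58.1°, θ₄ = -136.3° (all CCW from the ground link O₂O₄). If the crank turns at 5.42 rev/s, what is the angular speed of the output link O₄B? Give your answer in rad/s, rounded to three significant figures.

6.83

ω₂ = 34.05 rad/s (from 5.42 rev/s).
Differentiating the loop-closure r₂e^{iθ₂}+r₃e^{iθ₃}=r₁+r₄e^{iθ₄} gives r₂ω₂e^{iθ₂}+r₃ω₃e^{iθ₃}=r₄ω₄e^{iθ₄}.
Eliminating the other unknown: ω₄ = r₂ω₂ sin(θ₂−θ₃) / [r₄ sin(θ₄−θ₃)].
Numerator sine = +0.57358; denominator sine = -0.97887.
Result = 0.0165·34.05·(+0.57358) / (0.0482·(-0.97887)) = -6.831 rad/s; magnitude 6.831 rad/s.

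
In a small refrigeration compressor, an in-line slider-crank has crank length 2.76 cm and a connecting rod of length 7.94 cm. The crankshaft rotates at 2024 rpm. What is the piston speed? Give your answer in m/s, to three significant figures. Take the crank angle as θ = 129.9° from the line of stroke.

3.45

ω = 2π·2024/60 = 212 rad/s
For an in-line slider-crank, x = r cosθ + √(L² − r² sin²θ), so v = −rω sinθ·[1 + r cosθ/√(L² − r² sin²θ)].
With r = 0.0276 m, L = 0.0794 m, θ = 129.9°: √(L² − r² sin²θ) = 0.076525 m.
v = −0.0276·212·0.76717·[1 + 0.0276·-0.64145/0.076525] = -3.4496 m/s.
|v| = 3.4496 m/s.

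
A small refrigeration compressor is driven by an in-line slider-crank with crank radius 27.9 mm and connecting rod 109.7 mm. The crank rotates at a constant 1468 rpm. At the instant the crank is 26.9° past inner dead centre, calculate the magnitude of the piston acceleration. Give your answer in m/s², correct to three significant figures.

690

ω = 2π·1468/60 = 153.7 rad/s
x(θ) = r cosθ + √(L² − r² sin²θ); with ω constant, a = ω²·d²x/dθ².
d²x/dθ² = −r cosθ − r²(cos2θ)/√u − r⁴ sin²2θ/(4u^{3/2}),  u = L² − r² sin²θ = 0.0118748 m².
Substituting r = 0.0279 m, L = 0.1097 m, θ = 26.9°: d²x/dθ² = -0.029176 m.
a = ω²·d²x/dθ² = (153.7)²·(-0.029176) = -689.51 m/s²;  |a| = 689.51 m/s².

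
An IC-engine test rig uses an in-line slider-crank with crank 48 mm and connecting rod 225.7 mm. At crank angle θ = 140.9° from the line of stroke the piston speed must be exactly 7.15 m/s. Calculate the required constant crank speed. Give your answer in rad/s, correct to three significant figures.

For an in-line slider-crank, |v_piston| = rω|sinθ|·[1 + r cosθ/√(L² − r² sin²θ)].
With r = 0.048 m, L = 0.2257 m, θ = 140.9°: the bracketed kinematic factor |dx/dθ| = 0.025231 m.
ω = v/|dx/dθ| = 7.15/0.025231 = 283.39 rad/s.

283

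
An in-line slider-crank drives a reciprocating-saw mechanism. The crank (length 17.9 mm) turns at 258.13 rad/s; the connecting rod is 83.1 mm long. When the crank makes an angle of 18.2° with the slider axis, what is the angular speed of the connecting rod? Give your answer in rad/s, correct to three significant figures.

ω = 258.1 rad/s
The rod makes angle φ with the slider axis where L sinφ = r sinθ; differentiating, L cosφ·φ̇ = r ω cosθ.
L cosφ = √(L² − r² sin²θ) = 0.082912 m.
|ω_rod| = r ω |cosθ| / √(L² − r² sin²θ) = 0.0179·258.1·0.94997/0.082912 = 52.94 rad/s.

52.9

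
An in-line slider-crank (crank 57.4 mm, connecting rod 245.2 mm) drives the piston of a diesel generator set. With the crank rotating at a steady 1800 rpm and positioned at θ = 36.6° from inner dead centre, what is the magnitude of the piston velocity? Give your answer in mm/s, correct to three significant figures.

ω = 2π·1800/60 = 188.5 rad/s
For an in-line slider-crank, x = r cosθ + √(L² − r² sin²θ), so v = −rω sinθ·[1 + r cosθ/√(L² − r² sin²θ)].
With r = 0.0574 m, L = 0.2452 m, θ = 36.6°: √(L² − r² sin²θ) = 0.2428 m.
v = −0.0574·188.5·0.59622·[1 + 0.0574·0.80282/0.2428] = -7.6753 m/s.
|v| = 7.6753 m/s = 7675.3 mm/s.

7680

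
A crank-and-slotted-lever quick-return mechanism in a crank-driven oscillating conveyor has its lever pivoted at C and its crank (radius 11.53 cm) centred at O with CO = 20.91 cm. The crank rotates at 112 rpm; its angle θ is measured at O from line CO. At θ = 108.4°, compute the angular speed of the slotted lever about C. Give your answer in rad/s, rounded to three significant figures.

1.59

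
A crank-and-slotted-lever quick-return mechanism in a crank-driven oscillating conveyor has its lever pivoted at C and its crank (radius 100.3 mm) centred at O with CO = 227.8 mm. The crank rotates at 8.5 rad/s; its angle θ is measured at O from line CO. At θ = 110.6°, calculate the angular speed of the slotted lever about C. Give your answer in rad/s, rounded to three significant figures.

0.374

ω = 8.5 rad/s
Crank pin A relative to C: A = (d + r cosθ, r sinθ); lever angle φ = atan2(r sinθ, d + r cosθ).
Differentiating tanφ: φ̇ = rω(d cosθ + r)/(d² + r² + 2dr cosθ).
d² + r² + 2dr cosθ = |CA|² = 0.0458749 m²;  d cosθ + r = +0.02015 m.
|ω_lever| = |0.1003·8.5·+0.02015| / 0.0458749 = 0.37448 rad/s.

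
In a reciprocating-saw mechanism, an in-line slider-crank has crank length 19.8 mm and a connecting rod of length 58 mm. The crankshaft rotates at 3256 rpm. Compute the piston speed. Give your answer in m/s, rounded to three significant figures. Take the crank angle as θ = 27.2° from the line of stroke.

4.03

ω = 2π·3256/60 = 341 rad/s
For an in-line slider-crank, x = r cosθ + √(L² − r² sin²θ), so v = −rω sinθ·[1 + r cosθ/√(L² − r² sin²θ)].
With r = 0.0198 m, L = 0.058 m, θ = 27.2°: √(L² − r² sin²θ) = 0.05729 m.
v = −0.0198·341·0.45710·[1 + 0.0198·0.88942/0.05729] = -4.0345 m/s.
|v| = 4.0345 m/s.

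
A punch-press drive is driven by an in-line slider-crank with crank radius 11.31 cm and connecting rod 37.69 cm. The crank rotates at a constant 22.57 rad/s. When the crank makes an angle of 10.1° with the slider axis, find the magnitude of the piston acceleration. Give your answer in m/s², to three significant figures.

ω = 22.57 rad/s
x(θ) = r cosθ + √(L² − r² sin²θ); with ω constant, a = ω²·d²x/dθ².
d²x/dθ² = −r cosθ − r²(cos2θ)/√u − r⁴ sin²2θ/(4u^{3/2}),  u = L² − r² sin²θ = 0.14166 m².
Substituting r = 0.1131 m, L = 0.3769 m, θ = 10.1°: d²x/dθ² = -0.14333 m.
a = ω²·d²x/dθ² = (22.57)²·(-0.14333) = -73.015 m/s²;  |a| = 73.015 m/s².

73.0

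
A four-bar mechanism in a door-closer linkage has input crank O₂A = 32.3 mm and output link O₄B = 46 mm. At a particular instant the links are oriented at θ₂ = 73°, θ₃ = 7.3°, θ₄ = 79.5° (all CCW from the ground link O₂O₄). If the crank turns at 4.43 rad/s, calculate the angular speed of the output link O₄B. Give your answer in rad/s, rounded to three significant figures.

ω₂ = 4.43 rad/s
Differentiating the loop-closure r₂e^{iθ₂}+r₃e^{iθ₃}=r₁+r₄e^{iθ₄} gives r₂ω₂e^{iθ₂}+r₃ω₃e^{iθ₃}=r₄ω₄e^{iθ₄}.
Eliminating the other unknown: ω₄ = r₂ω₂ sin(θ₂−θ₃) / [r₄ sin(θ₄−θ₃)].
Numerator sine = +0.91140; denominator sine = +0.95213.
Result = 0.0323·4.43·(+0.91140) / (0.046·(+0.95213)) = +2.9776 rad/s; magnitude 2.9776 rad/s.

2.98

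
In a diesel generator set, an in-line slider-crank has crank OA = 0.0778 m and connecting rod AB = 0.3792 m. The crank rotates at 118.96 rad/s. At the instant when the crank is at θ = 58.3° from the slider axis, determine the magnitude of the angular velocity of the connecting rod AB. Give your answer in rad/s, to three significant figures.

ω = 119 rad/s
The rod makes angle φ with the slider axis where L sinφ = r sinθ; differentiating, L cosφ·φ̇ = r ω cosθ.
L cosφ = √(L² − r² sin²θ) = 0.37338 m.
|ω_rod| = r ω |cosθ| / √(L² − r² sin²θ) = 0.0778·119·0.52547/0.37338 = 13.025 rad/s.

13.0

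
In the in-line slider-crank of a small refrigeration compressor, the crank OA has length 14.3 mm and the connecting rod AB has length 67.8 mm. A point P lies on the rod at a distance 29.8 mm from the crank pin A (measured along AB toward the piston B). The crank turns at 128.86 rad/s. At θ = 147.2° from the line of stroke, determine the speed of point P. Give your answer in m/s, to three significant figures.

ω = 128.9 rad/s.  Crank-pin speed |V_A| = rω = 1.8427 m/s, perpendicular to OA.
Rod angle: sinφ = −(r/L) sinθ ⇒ φ = -6.561°; ω_rod = −rω cosθ/√(L²−r²sin²θ) = +22.996 rad/s.
V_P = V_A + ω_rod × AP, with AP = 0.0298 m along the rod.
Components: V_Px = −rω sinθ − a·ω_rod·sinφ = -0.91991 m/s;  V_Py = rω cosθ + a·ω_rod·cosφ = -0.86812 m/s.
|V_P| = √(V_Px² + V_Py²) = 1.2649 m/s.

1.26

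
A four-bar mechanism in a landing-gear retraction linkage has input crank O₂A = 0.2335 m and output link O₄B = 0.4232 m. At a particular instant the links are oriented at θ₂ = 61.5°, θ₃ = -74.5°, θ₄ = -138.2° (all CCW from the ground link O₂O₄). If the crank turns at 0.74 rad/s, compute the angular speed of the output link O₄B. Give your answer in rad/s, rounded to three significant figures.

ω₂ = 0.74 rad/s
Differentiating the loop-closure r₂e^{iθ₂}+r₃e^{iθ₃}=r₁+r₄e^{iθ₄} gives r₂ω₂e^{iθ₂}+r₃ω₃e^{iθ₃}=r₄ω₄e^{iθ₄}.
Eliminating the other unknown: ω₄ = r₂ω₂ sin(θ₂−θ₃) / [r₄ sin(θ₄−θ₃)].
Numerator sine = +0.69466; denominator sine = -0.89649.
Result = 0.2335·0.74·(+0.69466) / (0.4232·(-0.89649)) = -0.31637 rad/s; magnitude 0.31637 rad/s.

0.316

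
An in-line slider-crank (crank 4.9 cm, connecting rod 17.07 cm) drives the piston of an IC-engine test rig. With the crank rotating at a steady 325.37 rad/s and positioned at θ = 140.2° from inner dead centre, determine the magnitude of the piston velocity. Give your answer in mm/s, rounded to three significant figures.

7920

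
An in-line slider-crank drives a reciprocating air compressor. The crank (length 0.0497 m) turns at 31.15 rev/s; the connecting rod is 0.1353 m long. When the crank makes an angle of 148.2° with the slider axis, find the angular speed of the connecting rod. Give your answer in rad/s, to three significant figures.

62.3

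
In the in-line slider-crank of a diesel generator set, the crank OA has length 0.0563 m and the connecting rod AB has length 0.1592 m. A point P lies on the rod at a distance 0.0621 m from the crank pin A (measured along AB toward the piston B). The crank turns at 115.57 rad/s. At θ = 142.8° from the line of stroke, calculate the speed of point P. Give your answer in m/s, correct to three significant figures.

ω = 115.6 rad/s.  Crank-pin speed |V_A| = rω = 6.5066 m/s, perpendicular to OA.
Rod angle: sinφ = −(r/L) sinθ ⇒ φ = -12.346°; ω_rod = −rω cosθ/√(L²−r²sin²θ) = +33.325 rad/s.
V_P = V_A + ω_rod × AP, with AP = 0.0621 m along the rod.
Components: V_Px = −rω sinθ − a·ω_rod·sinφ = -3.4914 m/s;  V_Py = rω cosθ + a·ω_rod·cosφ = -3.1611 m/s.
|V_P| = √(V_Px² + V_Py²) = 4.7098 m/s.

4.71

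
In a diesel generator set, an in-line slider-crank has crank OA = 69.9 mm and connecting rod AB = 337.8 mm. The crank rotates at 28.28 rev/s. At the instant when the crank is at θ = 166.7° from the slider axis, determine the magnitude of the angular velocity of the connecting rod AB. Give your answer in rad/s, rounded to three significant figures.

ω = 177.7 rad/s (converted from 28.28 rev/s).
The rod makes angle φ with the slider axis where L sinφ = r sinθ; differentiating, L cosφ·φ̇ = r ω cosθ.
L cosφ = √(L² − r² sin²θ) = 0.33742 m.
|ω_rod| = r ω |cosθ| / √(L² − r² sin²θ) = 0.0699·177.7·0.97318/0.33742 = 35.823 rad/s.

35.8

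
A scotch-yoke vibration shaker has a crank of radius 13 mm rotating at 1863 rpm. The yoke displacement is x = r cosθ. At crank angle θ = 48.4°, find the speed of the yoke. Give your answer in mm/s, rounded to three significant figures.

1900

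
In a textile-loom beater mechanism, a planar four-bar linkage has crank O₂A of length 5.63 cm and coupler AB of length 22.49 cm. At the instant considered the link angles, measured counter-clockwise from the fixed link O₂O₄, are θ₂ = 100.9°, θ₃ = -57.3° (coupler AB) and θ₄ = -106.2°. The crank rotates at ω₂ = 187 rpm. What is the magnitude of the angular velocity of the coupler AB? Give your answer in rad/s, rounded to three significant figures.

2.96

ω₂ = 19.58 rad/s (from 187 rpm).
Differentiating the loop-closure r₂e^{iθ₂}+r₃e^{iθ₃}=r₁+r₄e^{iθ₄} gives r₂ω₂e^{iθ₂}+r₃ω₃e^{iθ₃}=r₄ω₄e^{iθ₄}.
Eliminating the other unknown: ω₃ = r₂ω₂ sin(θ₄−θ₂) / [r₃ sin(θ₃−θ₄)].
Numerator sine = +0.45554; denominator sine = +0.75356.
Result = 0.0563·19.58·(+0.45554) / (0.2249·(+0.75356)) = +2.9635 rad/s; magnitude 2.9635 rad/s.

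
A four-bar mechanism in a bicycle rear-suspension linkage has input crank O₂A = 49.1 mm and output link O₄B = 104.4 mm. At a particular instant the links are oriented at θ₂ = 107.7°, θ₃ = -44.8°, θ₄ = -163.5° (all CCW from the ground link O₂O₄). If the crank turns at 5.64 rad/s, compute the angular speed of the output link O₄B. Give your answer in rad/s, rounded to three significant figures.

1.40

ω₂ = 5.64 rad/s
Differentiating the loop-closure r₂e^{iθ₂}+r₃e^{iθ₃}=r₁+r₄e^{iθ₄} gives r₂ω₂e^{iθ₂}+r₃ω₃e^{iθ₃}=r₄ω₄e^{iθ₄}.
Eliminating the other unknown: ω₄ = r₂ω₂ sin(θ₂−θ₃) / [r₄ sin(θ₄−θ₃)].
Numerator sine = +0.46175; denominator sine = -0.87715.
Result = 0.0491·5.64·(+0.46175) / (0.1044·(-0.87715)) = -1.3963 rad/s; magnitude 1.3963 rad/s.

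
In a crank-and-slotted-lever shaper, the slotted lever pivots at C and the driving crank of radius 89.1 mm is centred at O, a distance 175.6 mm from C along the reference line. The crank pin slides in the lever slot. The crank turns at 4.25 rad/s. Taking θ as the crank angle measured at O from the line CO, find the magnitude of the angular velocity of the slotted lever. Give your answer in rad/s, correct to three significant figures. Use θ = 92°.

ω = 4.25 rad/s
Crank pin A relative to C: A = (d + r cosθ, r sinθ); lever angle φ = atan2(r sinθ, d + r cosθ).
Differentiating tanφ: φ̇ = rω(d cosθ + r)/(d² + r² + 2dr cosθ).
d² + r² + 2dr cosθ = |CA|² = 0.0376821 m²;  d cosθ + r = +0.082972 m.
|ω_lever| = |0.0891·4.25·+0.082972| / 0.0376821 = 0.8338 rad/s.

0.834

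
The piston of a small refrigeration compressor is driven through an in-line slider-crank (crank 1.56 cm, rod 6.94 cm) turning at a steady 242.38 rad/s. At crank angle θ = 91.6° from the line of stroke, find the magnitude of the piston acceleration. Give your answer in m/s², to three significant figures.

ω = 242.4 rad/s
x(θ) = r cosθ + √(L² − r² sin²θ); with ω constant, a = ω²·d²x/dθ².
d²x/dθ² = −r cosθ − r²(cos2θ)/√u − r⁴ sin²2θ/(4u^{3/2}),  u = L² − r² sin²θ = 0.00457319 m².
Substituting r = 0.0156 m, L = 0.0694 m, θ = 91.6°: d²x/dθ² = +0.0040285 m.
a = ω²·d²x/dθ² = (242.4)²·(+0.0040285) = +236.66 m/s²;  |a| = 236.66 m/s².

237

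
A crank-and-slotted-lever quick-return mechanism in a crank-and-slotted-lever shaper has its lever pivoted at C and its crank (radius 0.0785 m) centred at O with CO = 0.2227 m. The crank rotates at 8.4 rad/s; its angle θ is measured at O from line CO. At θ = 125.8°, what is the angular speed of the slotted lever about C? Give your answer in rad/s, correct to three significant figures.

0.967

ω = 8.4 rad/s
Crank pin A relative to C: A = (d + r cosθ, r sinθ); lever angle φ = atan2(r sinθ, d + r cosθ).
Differentiating tanφ: φ̇ = rω(d cosθ + r)/(d² + r² + 2dr cosθ).
d² + r² + 2dr cosθ = |CA|² = 0.0353051 m²;  d cosθ + r = -0.05177 m.
|ω_lever| = |0.0785·8.4·-0.05177| / 0.0353051 = 0.96692 rad/s.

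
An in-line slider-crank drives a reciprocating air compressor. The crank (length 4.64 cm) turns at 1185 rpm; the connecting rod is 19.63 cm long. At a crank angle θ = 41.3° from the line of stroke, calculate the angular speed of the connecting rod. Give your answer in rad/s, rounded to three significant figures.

ω = 124.1 rad/s (converted from 1185 rpm).
The rod makes angle φ with the slider axis where L sinφ = r sinθ; differentiating, L cosφ·φ̇ = r ω cosθ.
L cosφ = √(L² − r² sin²θ) = 0.1939 m.
|ω_rod| = r ω |cosθ| / √(L² − r² sin²θ) = 0.0464·124.1·0.75126/0.1939 = 22.309 rad/s.

22.3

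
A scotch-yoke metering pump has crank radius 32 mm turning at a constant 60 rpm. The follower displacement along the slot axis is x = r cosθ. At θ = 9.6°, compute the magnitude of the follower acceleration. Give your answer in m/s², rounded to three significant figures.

1.25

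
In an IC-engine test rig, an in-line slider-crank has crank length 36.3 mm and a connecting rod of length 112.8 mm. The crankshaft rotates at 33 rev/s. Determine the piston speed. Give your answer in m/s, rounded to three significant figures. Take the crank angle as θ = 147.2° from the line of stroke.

2.96

ω = 2π·33 = 207.3 rad/s
For an in-line slider-crank, x = r cosθ + √(L² − r² sin²θ), so v = −rω sinθ·[1 + r cosθ/√(L² − r² sin²θ)].
With r = 0.0363 m, L = 0.1128 m, θ = 147.2°: √(L² − r² sin²θ) = 0.11107 m.
v = −0.0363·207.3·0.54171·[1 + 0.0363·-0.84057/0.11107] = -2.9572 m/s.
|v| = 2.9572 m/s.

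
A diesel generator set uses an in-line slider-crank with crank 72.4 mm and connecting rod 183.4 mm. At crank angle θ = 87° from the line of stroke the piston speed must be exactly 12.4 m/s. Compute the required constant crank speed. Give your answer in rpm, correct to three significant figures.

1600

For an in-line slider-crank, |v_piston| = rω|sinθ|·[1 + r cosθ/√(L² − r² sin²θ)].
With r = 0.0724 m, L = 0.1834 m, θ = 87°: the bracketed kinematic factor |dx/dθ| = 0.073926 m.
ω = v/|dx/dθ| = 12.4/0.073926 = 167.73 rad/s.
N = 60ω/(2π) = 1601.8 rpm.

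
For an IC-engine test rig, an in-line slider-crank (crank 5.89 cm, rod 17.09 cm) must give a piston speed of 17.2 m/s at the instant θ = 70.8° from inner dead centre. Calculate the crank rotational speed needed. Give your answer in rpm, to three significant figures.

For an in-line slider-crank, |v_piston| = rω|sinθ|·[1 + r cosθ/√(L² − r² sin²θ)].
With r = 0.0589 m, L = 0.1709 m, θ = 70.8°: the bracketed kinematic factor |dx/dθ| = 0.062291 m.
ω = v/|dx/dθ| = 17.2/0.062291 = 276.12 rad/s.
N = 60ω/(2π) = 2636.8 rpm.

2640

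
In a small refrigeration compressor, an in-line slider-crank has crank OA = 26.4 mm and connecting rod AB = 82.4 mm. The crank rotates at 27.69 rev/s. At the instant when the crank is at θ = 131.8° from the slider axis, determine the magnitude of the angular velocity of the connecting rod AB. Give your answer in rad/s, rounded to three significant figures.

38.3

ω = 174 rad/s (converted from 27.69 rev/s).
The rod makes angle φ with the slider axis where L sinφ = r sinθ; differentiating, L cosφ·φ̇ = r ω cosθ.
L cosφ = √(L² − r² sin²θ) = 0.080015 m.
|ω_rod| = r ω |cosθ| / √(L² − r² sin²θ) = 0.0264·174·0.66653/0.080015 = 38.261 rad/s.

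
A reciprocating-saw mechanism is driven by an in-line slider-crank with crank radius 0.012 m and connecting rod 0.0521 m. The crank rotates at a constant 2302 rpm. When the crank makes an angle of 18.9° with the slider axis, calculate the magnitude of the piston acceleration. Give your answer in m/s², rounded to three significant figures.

788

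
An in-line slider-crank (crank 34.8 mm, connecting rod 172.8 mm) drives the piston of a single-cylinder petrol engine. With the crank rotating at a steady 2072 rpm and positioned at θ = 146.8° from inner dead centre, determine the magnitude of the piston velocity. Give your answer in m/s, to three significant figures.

ω = 2π·2072/60 = 217 rad/s
For an in-line slider-crank, x = r cosθ + √(L² − r² sin²θ), so v = −rω sinθ·[1 + r cosθ/√(L² − r² sin²θ)].
With r = 0.0348 m, L = 0.1728 m, θ = 146.8°: √(L² − r² sin²θ) = 0.17175 m.
v = −0.0348·217·0.54756·[1 + 0.0348·-0.83676/0.17175] = -3.4336 m/s.
|v| = 3.4336 m/s.

3.43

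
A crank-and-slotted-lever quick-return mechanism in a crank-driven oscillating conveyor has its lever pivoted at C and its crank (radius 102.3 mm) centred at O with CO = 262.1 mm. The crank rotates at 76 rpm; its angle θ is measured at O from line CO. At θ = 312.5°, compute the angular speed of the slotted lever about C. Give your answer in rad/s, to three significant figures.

1.97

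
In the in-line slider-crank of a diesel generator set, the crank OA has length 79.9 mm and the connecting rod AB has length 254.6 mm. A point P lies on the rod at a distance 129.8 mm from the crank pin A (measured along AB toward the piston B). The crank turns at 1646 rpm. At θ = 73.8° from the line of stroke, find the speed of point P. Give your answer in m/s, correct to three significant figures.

14.0

ω = 172.4 rad/s.  Crank-pin speed |V_A| = rω = 13.772 m/s, perpendicular to OA.
Rod angle: sinφ = −(r/L) sinθ ⇒ φ = -17.540°; ω_rod = −rω cosθ/√(L²−r²sin²θ) = -15.828 rad/s.
V_P = V_A + ω_rod × AP, with AP = 0.1298 m along the rod.
Components: V_Px = −rω sinθ − a·ω_rod·sinφ = -13.845 m/s;  V_Py = rω cosθ + a·ω_rod·cosφ = +1.8834 m/s.
|V_P| = √(V_Px² + V_Py²) = 13.972 m/s.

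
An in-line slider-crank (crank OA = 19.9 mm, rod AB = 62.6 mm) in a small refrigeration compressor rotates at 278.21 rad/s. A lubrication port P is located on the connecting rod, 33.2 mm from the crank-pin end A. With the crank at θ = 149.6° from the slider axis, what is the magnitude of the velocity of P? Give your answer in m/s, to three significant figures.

ω = 278.2 rad/s.  Crank-pin speed |V_A| = rω = 5.5364 m/s, perpendicular to OA.
Rod angle: sinφ = −(r/L) sinθ ⇒ φ = -9.257°; ω_rod = −rω cosθ/√(L²−r²sin²θ) = +77.288 rad/s.
V_P = V_A + ω_rod × AP, with AP = 0.0332 m along the rod.
Components: V_Px = −rω sinθ − a·ω_rod·sinφ = -2.3888 m/s;  V_Py = rω cosθ + a·ω_rod·cosφ = -2.2427 m/s.
|V_P| = √(V_Px² + V_Py²) = 3.2766 m/s.

3.28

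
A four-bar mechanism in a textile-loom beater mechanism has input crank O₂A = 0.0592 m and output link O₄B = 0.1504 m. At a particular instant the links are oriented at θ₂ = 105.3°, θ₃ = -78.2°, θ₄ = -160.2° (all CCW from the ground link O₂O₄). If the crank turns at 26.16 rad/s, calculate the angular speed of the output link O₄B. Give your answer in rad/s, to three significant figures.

ω₂ = 26.16 rad/s
Differentiating the loop-closure r₂e^{iθ₂}+r₃e^{iθ₃}=r₁+r₄e^{iθ₄} gives r₂ω₂e^{iθ₂}+r₃ω₃e^{iθ₃}=r₄ω₄e^{iθ₄}.
Eliminating the other unknown: ω₄ = r₂ω₂ sin(θ₂−θ₃) / [r₄ sin(θ₄−θ₃)].
Numerator sine = -0.06105; denominator sine = -0.99027.
Result = 0.0592·26.16·(-0.06105) / (0.1504·(-0.99027)) = +0.6348 rad/s; magnitude 0.6348 rad/s.

0.635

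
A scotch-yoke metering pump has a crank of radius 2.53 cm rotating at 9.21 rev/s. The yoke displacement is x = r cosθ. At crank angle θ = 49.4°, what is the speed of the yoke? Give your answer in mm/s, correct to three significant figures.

ω = 57.87 rad/s (from 9.21 rev/s).
x = r cosθ ⇒ ẋ = −rω sinθ.
|v| = rω|sinθ| = 0.0253·57.87·|sin 49.4°| = 1.1116 m/s = 1111.6 mm/s.

1110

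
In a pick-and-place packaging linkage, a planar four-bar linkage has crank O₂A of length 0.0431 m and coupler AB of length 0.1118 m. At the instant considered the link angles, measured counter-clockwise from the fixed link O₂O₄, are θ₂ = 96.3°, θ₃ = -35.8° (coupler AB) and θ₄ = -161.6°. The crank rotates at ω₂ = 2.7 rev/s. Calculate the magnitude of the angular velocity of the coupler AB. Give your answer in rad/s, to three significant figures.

ω₂ = 16.96 rad/s (from 2.7 rev/s).
Differentiating the loop-closure r₂e^{iθ₂}+r₃e^{iθ₃}=r₁+r₄e^{iθ₄} gives r₂ω₂e^{iθ₂}+r₃ω₃e^{iθ₃}=r₄ω₄e^{iθ₄}.
Eliminating the other unknown: ω₃ = r₂ω₂ sin(θ₄−θ₂) / [r₃ sin(θ₃−θ₄)].
Numerator sine = +0.97778; denominator sine = +0.81106.
Result = 0.0431·16.96·(+0.97778) / (0.1118·(+0.81106)) = +7.8844 rad/s; magnitude 7.8844 rad/s.

7.88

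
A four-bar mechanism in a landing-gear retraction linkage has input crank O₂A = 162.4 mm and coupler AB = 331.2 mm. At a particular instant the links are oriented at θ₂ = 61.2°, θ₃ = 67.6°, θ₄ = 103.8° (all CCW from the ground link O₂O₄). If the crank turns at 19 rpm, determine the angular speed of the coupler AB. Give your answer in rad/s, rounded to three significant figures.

1.12

ω₂ = 1.99 rad/s (from 19 rpm).
Differentiating the loop-closure r₂e^{iθ₂}+r₃e^{iθ₃}=r₁+r₄e^{iθ₄} gives r₂ω₂e^{iθ₂}+r₃ω₃e^{iθ₃}=r₄ω₄e^{iθ₄}.
Eliminating the other unknown: ω₃ = r₂ω₂ sin(θ₄−θ₂) / [r₃ sin(θ₃−θ₄)].
Numerator sine = +0.67688; denominator sine = -0.59061.
Result = 0.1624·1.99·(+0.67688) / (0.3312·(-0.59061)) = -1.1181 rad/s; magnitude 1.1181 rad/s.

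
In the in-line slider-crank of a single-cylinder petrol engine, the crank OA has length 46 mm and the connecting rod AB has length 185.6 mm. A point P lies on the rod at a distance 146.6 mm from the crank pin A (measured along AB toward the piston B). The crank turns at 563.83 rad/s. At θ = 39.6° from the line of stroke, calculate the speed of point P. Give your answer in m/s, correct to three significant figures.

19.5

ω = 563.8 rad/s.  Crank-pin speed |V_A| = rω = 25.936 m/s, perpendicular to OA.
Rod angle: sinφ = −(r/L) sinθ ⇒ φ = -9.090°; ω_rod = −rω cosθ/√(L²−r²sin²θ) = -109.04 rad/s.
V_P = V_A + ω_rod × AP, with AP = 0.1466 m along the rod.
Components: V_Px = −rω sinθ − a·ω_rod·sinφ = -19.058 m/s;  V_Py = rω cosθ + a·ω_rod·cosφ = +4.1993 m/s.
|V_P| = √(V_Px² + V_Py²) = 19.515 m/s.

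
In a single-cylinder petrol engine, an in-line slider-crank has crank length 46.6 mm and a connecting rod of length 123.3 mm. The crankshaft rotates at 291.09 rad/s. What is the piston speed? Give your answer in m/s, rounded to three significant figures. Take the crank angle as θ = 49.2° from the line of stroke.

ω = 291.1 rad/s
For an in-line slider-crank, x = r cosθ + √(L² − r² sin²θ), so v = −rω sinθ·[1 + r cosθ/√(L² − r² sin²θ)].
With r = 0.0466 m, L = 0.1233 m, θ = 49.2°: √(L² − r² sin²θ) = 0.11815 m.
v = −0.0466·291.1·0.75700·[1 + 0.0466·0.65342/0.11815] = -12.915 m/s.
|v| = 12.915 m/s.

12.9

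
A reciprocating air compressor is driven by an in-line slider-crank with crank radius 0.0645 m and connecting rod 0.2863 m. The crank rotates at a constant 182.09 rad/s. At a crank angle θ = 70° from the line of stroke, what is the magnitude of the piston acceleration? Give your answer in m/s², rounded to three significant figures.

357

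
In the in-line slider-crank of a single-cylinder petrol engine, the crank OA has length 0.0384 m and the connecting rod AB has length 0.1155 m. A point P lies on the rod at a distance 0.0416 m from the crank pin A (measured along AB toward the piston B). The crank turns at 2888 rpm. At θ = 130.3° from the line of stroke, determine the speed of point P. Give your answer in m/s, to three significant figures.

9.46

ω = 302.4 rad/s.  Crank-pin speed |V_A| = rω = 11.613 m/s, perpendicular to OA.
Rod angle: sinφ = −(r/L) sinθ ⇒ φ = -14.688°; ω_rod = −rω cosθ/√(L²−r²sin²θ) = +67.231 rad/s.
V_P = V_A + ω_rod × AP, with AP = 0.0416 m along the rod.
Components: V_Px = −rω sinθ − a·ω_rod·sinφ = -8.148 m/s;  V_Py = rω cosθ + a·ω_rod·cosφ = -4.806 m/s.
|V_P| = √(V_Px² + V_Py²) = 9.4597 m/s.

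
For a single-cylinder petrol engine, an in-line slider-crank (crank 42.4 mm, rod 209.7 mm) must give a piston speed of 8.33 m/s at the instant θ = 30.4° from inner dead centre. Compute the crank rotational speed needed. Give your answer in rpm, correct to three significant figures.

For an in-line slider-crank, |v_piston| = rω|sinθ|·[1 + r cosθ/√(L² − r² sin²θ)].
With r = 0.0424 m, L = 0.2097 m, θ = 30.4°: the bracketed kinematic factor |dx/dθ| = 0.025217 m.
ω = v/|dx/dθ| = 8.33/0.025217 = 330.33 rad/s.
N = 60ω/(2π) = 3154.4 rpm.

3150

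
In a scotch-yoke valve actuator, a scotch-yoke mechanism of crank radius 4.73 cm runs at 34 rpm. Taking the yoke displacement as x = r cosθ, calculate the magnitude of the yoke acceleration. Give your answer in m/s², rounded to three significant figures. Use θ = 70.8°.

ω = 3.56 rad/s (from 34 rpm).
x = r cosθ ⇒ ẍ = −rω² cosθ (ω constant).
|a| = rω²|cosθ| = 0.0473·(3.56)²·|cos 70.8°| = 0.1972 m/s².

0.197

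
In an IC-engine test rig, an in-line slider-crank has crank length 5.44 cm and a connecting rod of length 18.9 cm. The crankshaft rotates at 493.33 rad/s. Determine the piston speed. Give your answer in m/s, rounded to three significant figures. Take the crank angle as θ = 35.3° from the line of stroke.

ω = 493.3 rad/s
For an in-line slider-crank, x = r cosθ + √(L² − r² sin²θ), so v = −rω sinθ·[1 + r cosθ/√(L² − r² sin²θ)].
With r = 0.0544 m, L = 0.189 m, θ = 35.3°: √(L² − r² sin²θ) = 0.18637 m.
v = −0.0544·493.3·0.57786·[1 + 0.0544·0.81614/0.18637] = -19.203 m/s.
|v| = 19.203 m/s.

19.2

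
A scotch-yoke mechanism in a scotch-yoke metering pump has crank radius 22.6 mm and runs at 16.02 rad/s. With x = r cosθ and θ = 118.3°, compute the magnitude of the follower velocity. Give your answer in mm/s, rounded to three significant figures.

319

ω = 16.02 rad/s
x = r cosθ ⇒ ẋ = −rω sinθ.
|v| = rω|sinθ| = 0.0226·16.02·|sin 118.3°| = 0.31878 m/s = 318.78 mm/s.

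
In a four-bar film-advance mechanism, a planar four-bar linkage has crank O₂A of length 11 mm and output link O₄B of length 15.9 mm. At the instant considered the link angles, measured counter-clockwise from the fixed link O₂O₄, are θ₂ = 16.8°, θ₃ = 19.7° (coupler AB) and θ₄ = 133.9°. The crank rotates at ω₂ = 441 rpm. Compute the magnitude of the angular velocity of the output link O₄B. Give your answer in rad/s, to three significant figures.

1.77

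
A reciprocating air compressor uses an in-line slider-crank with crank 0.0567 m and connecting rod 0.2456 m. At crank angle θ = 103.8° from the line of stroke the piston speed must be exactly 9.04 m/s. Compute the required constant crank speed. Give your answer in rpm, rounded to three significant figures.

For an in-line slider-crank, |v_piston| = rω|sinθ|·[1 + r cosθ/√(L² − r² sin²θ)].
With r = 0.0567 m, L = 0.2456 m, θ = 103.8°: the bracketed kinematic factor |dx/dθ| = 0.051952 m.
ω = v/|dx/dθ| = 9.04/0.051952 = 174.01 rad/s.
N = 60ω/(2π) = 1661.6 rpm.

1660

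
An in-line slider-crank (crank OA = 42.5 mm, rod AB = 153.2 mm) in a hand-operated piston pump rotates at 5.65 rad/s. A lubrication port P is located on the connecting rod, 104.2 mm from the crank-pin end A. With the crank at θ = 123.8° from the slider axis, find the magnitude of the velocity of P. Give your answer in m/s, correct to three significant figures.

0.183

ω = 5.65 rad/s.  Crank-pin speed |V_A| = rω = 0.24013 m/s, perpendicular to OA.
Rod angle: sinφ = −(r/L) sinθ ⇒ φ = -13.328°; ω_rod = −rω cosθ/√(L²−r²sin²θ) = +0.89607 rad/s.
V_P = V_A + ω_rod × AP, with AP = 0.1042 m along the rod.
Components: V_Px = −rω sinθ − a·ω_rod·sinφ = -0.17802 m/s;  V_Py = rω cosθ + a·ω_rod·cosφ = -0.042725 m/s.
|V_P| = √(V_Px² + V_Py²) = 0.18307 m/s.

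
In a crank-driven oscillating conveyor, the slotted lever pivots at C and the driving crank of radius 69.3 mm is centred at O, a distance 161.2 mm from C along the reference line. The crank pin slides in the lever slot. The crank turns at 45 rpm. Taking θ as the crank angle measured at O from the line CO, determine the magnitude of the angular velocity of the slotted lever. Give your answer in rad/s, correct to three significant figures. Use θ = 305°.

1.21

ω = 4.712 rad/s (from 45 rpm).
Crank pin A relative to C: A = (d + r cosθ, r sinθ); lever angle φ = atan2(r sinθ, d + r cosθ).
Differentiating tanφ: φ̇ = rω(d cosθ + r)/(d² + r² + 2dr cosθ).
d² + r² + 2dr cosθ = |CA|² = 0.043603 m²;  d cosθ + r = +0.16176 m.
|ω_lever| = |0.0693·4.712·+0.16176| / 0.043603 = 1.2115 rad/s.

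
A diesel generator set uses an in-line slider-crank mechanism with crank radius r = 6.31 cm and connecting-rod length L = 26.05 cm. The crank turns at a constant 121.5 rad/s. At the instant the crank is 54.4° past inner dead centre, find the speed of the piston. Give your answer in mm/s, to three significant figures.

ω = 121.5 rad/s
For an in-line slider-crank, x = r cosθ + √(L² − r² sin²θ), so v = −rω sinθ·[1 + r cosθ/√(L² − r² sin²θ)].
With r = 0.0631 m, L = 0.2605 m, θ = 54.4°: √(L² − r² sin²θ) = 0.2554 m.
v = −0.0631·121.5·0.81310·[1 + 0.0631·0.58212/0.2554] = -7.1303 m/s.
|v| = 7.1303 m/s = 7130.3 mm/s.

7130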